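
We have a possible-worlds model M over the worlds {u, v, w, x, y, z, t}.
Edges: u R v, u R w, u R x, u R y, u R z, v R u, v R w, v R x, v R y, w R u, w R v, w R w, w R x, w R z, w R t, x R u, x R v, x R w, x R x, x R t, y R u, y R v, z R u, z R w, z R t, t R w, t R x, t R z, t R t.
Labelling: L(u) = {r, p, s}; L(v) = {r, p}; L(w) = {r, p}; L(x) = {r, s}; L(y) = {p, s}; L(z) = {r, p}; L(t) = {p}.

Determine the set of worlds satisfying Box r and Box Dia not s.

Let φ = Box r and Box Dia not s. Evaluate φ at each world:
  u (successors {v, w, x, y, z}): φ is false.
  v (successors {u, w, x, y}): φ is false.
  w (successors {u, v, w, x, z, t}): φ is false.
  x (successors {u, v, w, x, t}): φ is false.
  y (successors {u, v}): φ is true.
  z (successors {u, w, t}): φ is false.
  t (successors {w, x, z, t}): φ is false.
For instance, at w:
  At w: Box r is false, Box Dia not s is true, so Box r and Box Dia not s is false.
    At w: Box r requires r at every successor {u, v, w, x, z, t}.
      r fails at t, so Box r is false at w.
    At w: Box Dia not s requires Dia not s at every successor {u, v, w, x, z, t}.
      At u: Dia not s is true.
      At v: Dia not s is true.
      At w: Dia not s is true.
      At x: Dia not s is true.
      At z: Dia not s is true.
      At t: Dia not s is true.
    So Box Dia not s is true at w.
Satisfying worlds: {y}

y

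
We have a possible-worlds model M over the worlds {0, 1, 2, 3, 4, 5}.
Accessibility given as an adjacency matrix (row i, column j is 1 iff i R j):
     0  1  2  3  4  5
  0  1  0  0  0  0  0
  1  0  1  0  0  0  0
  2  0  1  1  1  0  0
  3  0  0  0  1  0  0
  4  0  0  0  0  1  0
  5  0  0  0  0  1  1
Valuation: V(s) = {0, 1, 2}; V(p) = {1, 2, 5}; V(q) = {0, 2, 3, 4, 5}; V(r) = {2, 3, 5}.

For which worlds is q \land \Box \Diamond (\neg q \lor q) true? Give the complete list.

0, 2, 3, 4, 5

Recall that \Box ψ holds at a world iff ψ holds at every accessible world, and \Diamond ψ holds iff ψ holds at some accessible world.
Let φ = q \land \Box \Diamond (\neg q \lor q). Evaluate φ at each world:
  0 (successors {0}): φ is true.
  1 (successors {1}): φ is false.
  2 (successors {1, 2, 3}): φ is true.
  3 (successors {3}): φ is true.
  4 (successors {4}): φ is true.
  5 (successors {4, 5}): φ is true.
For instance, at 0:
  At 0: q is true, \Box \Diamond (\neg q \lor q) is true, so q \land \Box \Diamond (\neg q \lor q) is true.
    At 0: \Box \Diamond (\neg q \lor q) requires \Diamond (\neg q \lor q) at every successor {0}.
      At 0: \Diamond (\neg q \lor q) is true.
    So \Box \Diamond (\neg q \lor q) is true at 0.
Satisfying worlds: {0, 2, 3, 4, 5}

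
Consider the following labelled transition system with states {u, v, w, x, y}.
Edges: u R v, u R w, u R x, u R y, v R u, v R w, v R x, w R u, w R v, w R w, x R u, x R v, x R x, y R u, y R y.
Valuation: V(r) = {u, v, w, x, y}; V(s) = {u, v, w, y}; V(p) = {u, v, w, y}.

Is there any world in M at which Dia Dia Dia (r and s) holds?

Yes

Let φ = Dia Dia Dia (r and s). Evaluate φ at each world:
  u (successors {v, w, x, y}): φ is true.
  v (successors {u, w, x}): φ is true.
  w (successors {u, v, w}): φ is true.
  x (successors {u, v, x}): φ is true.
  y (successors {u, y}): φ is true.
Detail at u (witness):
  At u: Dia Dia Dia (r and s) requires Dia Dia (r and s) at some successor in {v, w, x, y}.
    Dia Dia (r and s) holds at v, so Dia Dia Dia (r and s) is true at u.
      At v: Dia Dia (r and s) requires Dia (r and s) at some successor in {u, w, x}.
        Dia (r and s) holds at u, so Dia Dia (r and s) is true at v.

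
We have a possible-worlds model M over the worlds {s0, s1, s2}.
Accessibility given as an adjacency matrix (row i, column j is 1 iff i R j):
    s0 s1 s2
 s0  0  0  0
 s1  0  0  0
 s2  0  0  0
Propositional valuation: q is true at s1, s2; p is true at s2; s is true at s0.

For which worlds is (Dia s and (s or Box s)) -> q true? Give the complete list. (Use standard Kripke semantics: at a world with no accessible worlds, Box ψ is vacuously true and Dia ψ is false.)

s0, s1, s2

Let φ = (Dia s and (s or Box s)) -> q. Evaluate φ at each world:
  s0 (successors ∅): φ is true.
  s1 (successors ∅): φ is true.
  s2 (successors ∅): φ is true.
For instance, at s1:
  At s1: Dia s and (s or Box s) is false, q is true, so (Dia s and (s or Box s)) -> q is true.
    At s1: Dia s is false, s or Box s is true, so Dia s and (s or Box s) is false.
      At s1: no accessible worlds, so Dia s is false.
      At s1: s is false, Box s is true, so s or Box s is true.
Satisfying worlds: {s0, s1, s2}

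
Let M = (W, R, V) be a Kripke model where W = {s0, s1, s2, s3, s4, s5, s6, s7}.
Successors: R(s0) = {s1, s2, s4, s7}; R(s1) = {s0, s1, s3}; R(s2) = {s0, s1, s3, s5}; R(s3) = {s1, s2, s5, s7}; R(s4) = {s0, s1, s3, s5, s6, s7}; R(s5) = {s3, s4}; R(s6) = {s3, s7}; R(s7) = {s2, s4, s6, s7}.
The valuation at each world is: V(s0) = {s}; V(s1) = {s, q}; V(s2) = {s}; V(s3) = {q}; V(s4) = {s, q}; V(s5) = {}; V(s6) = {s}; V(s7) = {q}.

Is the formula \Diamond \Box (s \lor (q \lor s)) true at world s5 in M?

No

At s5: \Diamond \Box (s \lor (q \lor s)) requires \Box (s \lor (q \lor s)) at some successor in {s3, s4}.
  At s3: \Box (s \lor (q \lor s)) is false.
  At s4: \Box (s \lor (q \lor s)) is false.
So \Diamond \Box (s \lor (q \lor s)) is false at s5.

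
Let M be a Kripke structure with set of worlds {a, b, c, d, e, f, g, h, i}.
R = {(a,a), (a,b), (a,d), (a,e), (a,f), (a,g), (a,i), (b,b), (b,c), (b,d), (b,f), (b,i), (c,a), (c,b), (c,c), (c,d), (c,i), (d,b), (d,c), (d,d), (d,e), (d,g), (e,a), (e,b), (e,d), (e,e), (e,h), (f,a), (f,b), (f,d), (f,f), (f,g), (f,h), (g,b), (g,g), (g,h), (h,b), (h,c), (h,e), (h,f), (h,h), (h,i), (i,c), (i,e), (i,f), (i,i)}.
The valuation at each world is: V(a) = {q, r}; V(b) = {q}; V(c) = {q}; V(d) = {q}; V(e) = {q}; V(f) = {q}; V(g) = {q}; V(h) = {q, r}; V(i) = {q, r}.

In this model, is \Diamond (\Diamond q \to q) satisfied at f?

At f: \Diamond (\Diamond q \to q) requires \Diamond q \to q at some successor in {a, b, d, f, g, h}.
  \Diamond q \to q holds at a, so \Diamond (\Diamond q \to q) is true at f.
    At a: \Diamond q is true, q is true, so \Diamond q \to q is true.
      At a: \Diamond q requires q at some successor in {a, b, d, e, f, g, i}.
        q holds at a, so \Diamond q is true at a.

Yes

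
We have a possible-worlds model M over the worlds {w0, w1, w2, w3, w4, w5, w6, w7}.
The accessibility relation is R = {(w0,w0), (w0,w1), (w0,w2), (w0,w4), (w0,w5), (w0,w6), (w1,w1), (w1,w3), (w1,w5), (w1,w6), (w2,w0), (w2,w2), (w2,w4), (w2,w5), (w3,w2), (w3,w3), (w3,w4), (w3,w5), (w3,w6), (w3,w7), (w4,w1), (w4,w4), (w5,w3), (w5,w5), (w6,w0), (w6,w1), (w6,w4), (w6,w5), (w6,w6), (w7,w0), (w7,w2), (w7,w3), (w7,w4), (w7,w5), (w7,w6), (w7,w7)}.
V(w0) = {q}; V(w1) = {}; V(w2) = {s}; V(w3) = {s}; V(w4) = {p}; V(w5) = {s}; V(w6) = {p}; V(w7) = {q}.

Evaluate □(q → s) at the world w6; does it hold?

No

Recall that □ψ holds at a world iff ψ holds at every accessible world, and ◇ψ holds iff ψ holds at some accessible world.
At w6: □(q → s) requires q → s at every successor {w0, w1, w4, w5, w6}.
  q → s fails at w0, so □(q → s) is false at w6.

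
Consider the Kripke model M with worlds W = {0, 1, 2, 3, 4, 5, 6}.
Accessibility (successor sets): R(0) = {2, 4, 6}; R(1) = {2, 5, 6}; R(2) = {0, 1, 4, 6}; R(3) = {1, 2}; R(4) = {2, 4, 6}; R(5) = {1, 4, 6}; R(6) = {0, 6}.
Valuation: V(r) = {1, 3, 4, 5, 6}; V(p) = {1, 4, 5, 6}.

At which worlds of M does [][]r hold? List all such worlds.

none

Let φ = [][]r. Evaluate φ at each world:
  0 (successors {2, 4, 6}): φ is false.
  1 (successors {2, 5, 6}): φ is false.
  2 (successors {0, 1, 4, 6}): φ is false.
  3 (successors {1, 2}): φ is false.
  4 (successors {2, 4, 6}): φ is false.
  5 (successors {1, 4, 6}): φ is false.
  6 (successors {0, 6}): φ is false.
For instance, at 3:
  At 3: [][]r requires []r at every successor {1, 2}.
    []r fails at 1, so [][]r is false at 3.
      At 1: []r requires r at every successor {2, 5, 6}.
        r fails at 2, so []r is false at 1.
Satisfying worlds: none.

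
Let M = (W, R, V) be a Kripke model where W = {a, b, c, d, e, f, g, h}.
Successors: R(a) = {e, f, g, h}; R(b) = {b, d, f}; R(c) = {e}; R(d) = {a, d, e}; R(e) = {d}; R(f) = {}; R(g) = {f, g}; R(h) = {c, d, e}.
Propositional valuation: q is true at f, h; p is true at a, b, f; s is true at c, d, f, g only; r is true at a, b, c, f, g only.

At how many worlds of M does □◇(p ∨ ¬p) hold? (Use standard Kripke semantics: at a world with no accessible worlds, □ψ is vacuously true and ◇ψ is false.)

5

Let φ = □◇(p ∨ ¬p). Evaluate φ at each world:
  a (successors {e, f, g, h}): φ is false.
  b (successors {b, d, f}): φ is false.
  c (successors {e}): φ is true.
  d (successors {a, d, e}): φ is true.
  e (successors {d}): φ is true.
  f (successors ∅): φ is true.
  g (successors {f, g}): φ is false.
  h (successors {c, d, e}): φ is true.
For instance, at b:
  At b: □◇(p ∨ ¬p) requires ◇(p ∨ ¬p) at every successor {b, d, f}.
    ◇(p ∨ ¬p) fails at f, so □◇(p ∨ ¬p) is false at b.
      At f: no accessible worlds, so ◇(p ∨ ¬p) is false.
Satisfying worlds: {c, d, e, f, h}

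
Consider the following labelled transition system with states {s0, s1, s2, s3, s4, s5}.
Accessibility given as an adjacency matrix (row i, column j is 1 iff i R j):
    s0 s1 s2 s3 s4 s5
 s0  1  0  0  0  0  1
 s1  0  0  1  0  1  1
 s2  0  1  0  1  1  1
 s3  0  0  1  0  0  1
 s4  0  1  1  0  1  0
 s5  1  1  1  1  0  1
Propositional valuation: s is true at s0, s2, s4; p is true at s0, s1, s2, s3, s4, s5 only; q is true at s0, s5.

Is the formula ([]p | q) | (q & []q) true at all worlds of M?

Let φ = ([]p | q) | (q & []q). Evaluate φ at each world:
  s0 (successors {s0, s5}): φ is true.
  s1 (successors {s2, s4, s5}): φ is true.
  s2 (successors {s1, s3, s4, s5}): φ is true.
  s3 (successors {s2, s5}): φ is true.
  s4 (successors {s1, s2, s4}): φ is true.
  s5 (successors {s0, s1, s2, s3, s5}): φ is true.
For instance, at s2:
  At s2: []p | q is true, q & []q is false, so ([]p | q) | (q & []q) is true.
    At s2: []p is true, q is false, so []p | q is true.
      At s2: []p requires p at every successor {s1, s3, s4, s5}.
        At s1: p is true.
        At s3: p is true.
        At s4: p is true.
        At s5: p is true.
      So []p is true at s2.
    At s2: q is false, []q is false, so q & []q is false.
      At s2: []q requires q at every successor {s1, s3, s4, s5}.
        q fails at s1, so []q is false at s2.

Yes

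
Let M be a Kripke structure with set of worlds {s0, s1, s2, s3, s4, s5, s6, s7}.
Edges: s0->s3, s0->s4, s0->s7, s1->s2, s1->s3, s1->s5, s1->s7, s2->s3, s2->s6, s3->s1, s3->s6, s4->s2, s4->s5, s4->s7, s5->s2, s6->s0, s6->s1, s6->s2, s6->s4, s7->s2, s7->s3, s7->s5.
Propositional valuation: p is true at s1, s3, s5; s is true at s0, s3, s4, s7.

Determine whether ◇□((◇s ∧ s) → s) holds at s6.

Yes

Recall that □ψ holds at a world iff ψ holds at every accessible world, and ◇ψ holds iff ψ holds at some accessible world.
At s6: ◇□((◇s ∧ s) → s) requires □((◇s ∧ s) → s) at some successor in {s0, s1, s2, s4}.
  □((◇s ∧ s) → s) holds at s0, so ◇□((◇s ∧ s) → s) is true at s6.
    At s0: □((◇s ∧ s) → s) requires (◇s ∧ s) → s at every successor {s3, s4, s7}.
      At s3: (◇s ∧ s) → s is true.
      At s4: (◇s ∧ s) → s is true.
      At s7: (◇s ∧ s) → s is true.
    So □((◇s ∧ s) → s) is true at s0.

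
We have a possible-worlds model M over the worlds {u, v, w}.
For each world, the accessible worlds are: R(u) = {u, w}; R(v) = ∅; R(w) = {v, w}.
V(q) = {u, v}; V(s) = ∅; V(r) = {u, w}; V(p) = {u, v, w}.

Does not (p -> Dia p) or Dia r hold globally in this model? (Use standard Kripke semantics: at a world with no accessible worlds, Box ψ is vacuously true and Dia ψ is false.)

Let φ = not (p -> Dia p) or Dia r. Evaluate φ at each world:
  u (successors {u, w}): φ is true.
  v (successors ∅): φ is true.
  w (successors {v, w}): φ is true.
For instance, at u:
  At u: not (p -> Dia p) is false, Dia r is true, so not (p -> Dia p) or Dia r is true.
    At u: p -> Dia p is true, so not (p -> Dia p) is false.
      At u: p is true, Dia p is true, so p -> Dia p is true.
    At u: Dia r requires r at some successor in {u, w}.
      r holds at u, so Dia r is true at u.

Yes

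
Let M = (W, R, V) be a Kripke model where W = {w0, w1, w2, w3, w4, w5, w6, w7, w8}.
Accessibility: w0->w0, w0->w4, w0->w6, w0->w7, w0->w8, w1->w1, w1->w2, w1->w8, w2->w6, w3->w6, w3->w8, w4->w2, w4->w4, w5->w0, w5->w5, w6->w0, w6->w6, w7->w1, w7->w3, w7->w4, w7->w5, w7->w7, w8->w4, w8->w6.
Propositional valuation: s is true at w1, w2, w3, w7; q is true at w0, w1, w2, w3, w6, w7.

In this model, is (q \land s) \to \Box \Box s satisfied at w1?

No

At w1: q \land s is true, \Box \Box s is false, so (q \land s) \to \Box \Box s is false.
  At w1: \Box \Box s requires \Box s at every successor {w1, w2, w8}.
    \Box s fails at w1, so \Box \Box s is false at w1.
      At w1: \Box s requires s at every successor {w1, w2, w8}.
        s fails at w8, so \Box s is false at w1.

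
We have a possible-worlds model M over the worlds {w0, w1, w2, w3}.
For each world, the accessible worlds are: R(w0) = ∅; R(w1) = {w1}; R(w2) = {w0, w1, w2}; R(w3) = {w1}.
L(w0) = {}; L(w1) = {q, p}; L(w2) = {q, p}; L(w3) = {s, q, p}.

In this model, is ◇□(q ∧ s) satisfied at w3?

No

Recall that □ψ holds at a world iff ψ holds at every accessible world, and ◇ψ holds iff ψ holds at some accessible world.
At w3: ◇□(q ∧ s) requires □(q ∧ s) at some successor in {w1}.
  At w1: □(q ∧ s) is false.
So ◇□(q ∧ s) is false at w3.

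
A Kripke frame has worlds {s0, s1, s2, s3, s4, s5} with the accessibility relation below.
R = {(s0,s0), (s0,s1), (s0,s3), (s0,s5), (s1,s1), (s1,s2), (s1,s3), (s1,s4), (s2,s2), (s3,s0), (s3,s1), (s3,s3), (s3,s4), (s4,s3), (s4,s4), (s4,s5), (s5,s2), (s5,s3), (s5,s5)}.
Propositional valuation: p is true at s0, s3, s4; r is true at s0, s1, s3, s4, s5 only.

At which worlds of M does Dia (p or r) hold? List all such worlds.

Recall that Dia ψ holds at a world iff ψ holds at some accessible world.
Let φ = Dia (p or r). Evaluate φ at each world:
  s0 (successors {s0, s1, s3, s5}): φ is true.
  s1 (successors {s1, s2, s3, s4}): φ is true.
  s2 (successors {s2}): φ is false.
  s3 (successors {s0, s1, s3, s4}): φ is true.
  s4 (successors {s3, s4, s5}): φ is true.
  s5 (successors {s2, s3, s5}): φ is true.
For instance, at s3:
  At s3: Dia (p or r) requires p or r at some successor in {s0, s1, s3, s4}.
    p or r holds at s0, so Dia (p or r) is true at s3.
Satisfying worlds: {s0, s1, s3, s4, s5}

s0, s1, s3, s4, s5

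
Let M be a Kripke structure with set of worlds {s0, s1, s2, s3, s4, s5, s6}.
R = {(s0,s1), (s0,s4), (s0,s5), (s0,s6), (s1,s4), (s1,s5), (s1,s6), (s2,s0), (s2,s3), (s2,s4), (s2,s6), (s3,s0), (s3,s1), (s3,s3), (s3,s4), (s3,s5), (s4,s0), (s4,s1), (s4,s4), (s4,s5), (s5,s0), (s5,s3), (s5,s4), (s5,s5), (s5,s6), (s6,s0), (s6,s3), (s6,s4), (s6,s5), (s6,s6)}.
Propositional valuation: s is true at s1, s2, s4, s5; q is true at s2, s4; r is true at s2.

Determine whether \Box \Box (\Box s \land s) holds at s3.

At s3: \Box \Box (\Box s \land s) requires \Box (\Box s \land s) at every successor {s0, s1, s3, s4, s5}.
  \Box (\Box s \land s) fails at s0, so \Box \Box (\Box s \land s) is false at s3.
    At s0: \Box (\Box s \land s) requires \Box s \land s at every successor {s1, s4, s5, s6}.
      \Box s \land s fails at s1, so \Box (\Box s \land s) is false at s0.

No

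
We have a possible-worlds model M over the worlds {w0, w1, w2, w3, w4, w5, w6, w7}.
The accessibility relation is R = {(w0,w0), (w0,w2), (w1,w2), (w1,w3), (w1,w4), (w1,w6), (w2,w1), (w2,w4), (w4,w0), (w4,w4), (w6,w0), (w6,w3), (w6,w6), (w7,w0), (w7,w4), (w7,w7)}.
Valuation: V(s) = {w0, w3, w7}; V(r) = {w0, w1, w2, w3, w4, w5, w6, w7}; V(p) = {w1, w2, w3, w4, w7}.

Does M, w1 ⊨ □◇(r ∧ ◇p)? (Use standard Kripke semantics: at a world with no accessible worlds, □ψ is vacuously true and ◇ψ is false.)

Recall that □ψ holds at a world iff ψ holds at every accessible world, and ◇ψ holds iff ψ holds at some accessible world.
At w1: □◇(r ∧ ◇p) requires ◇(r ∧ ◇p) at every successor {w2, w3, w4, w6}.
  ◇(r ∧ ◇p) fails at w3, so □◇(r ∧ ◇p) is false at w1.
    At w3: no accessible worlds, so ◇(r ∧ ◇p) is false.

No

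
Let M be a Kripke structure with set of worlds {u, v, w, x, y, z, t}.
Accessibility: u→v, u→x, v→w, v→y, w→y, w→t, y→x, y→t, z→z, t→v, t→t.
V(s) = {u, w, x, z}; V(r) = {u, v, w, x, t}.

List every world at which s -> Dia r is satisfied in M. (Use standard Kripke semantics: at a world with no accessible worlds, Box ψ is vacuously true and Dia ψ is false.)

Recall that Dia ψ holds at a world iff ψ holds at some accessible world.
Let φ = s -> Dia r. Evaluate φ at each world:
  u (successors {v, x}): φ is true.
  v (successors {w, y}): φ is true.
  w (successors {y, t}): φ is true.
  x (successors ∅): φ is false.
  y (successors {x, t}): φ is true.
  z (successors {z}): φ is false.
  t (successors {v, t}): φ is true.
For instance, at u:
  At u: s is true, Dia r is true, so s -> Dia r is true.
    At u: Dia r requires r at some successor in {v, x}.
      r holds at v, so Dia r is true at u.
Satisfying worlds: {u, v, w, y, t}

u, v, w, y, t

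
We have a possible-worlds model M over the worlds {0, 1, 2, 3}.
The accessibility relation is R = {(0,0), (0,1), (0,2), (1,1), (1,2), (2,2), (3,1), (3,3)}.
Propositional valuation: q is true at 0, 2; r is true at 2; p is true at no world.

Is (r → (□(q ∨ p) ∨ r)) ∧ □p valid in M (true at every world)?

No

Recall that □ψ holds at a world iff ψ holds at every accessible world, and ◇ψ holds iff ψ holds at some accessible world.
Let φ = (r → (□(q ∨ p) ∨ r)) ∧ □p. Evaluate φ at each world:
  0 (successors {0, 1, 2}): φ is false.
  1 (successors {1, 2}): φ is false.
  2 (successors {2}): φ is false.
  3 (successors {1, 3}): φ is false.
Detail at 0 (counterexample):
  At 0: r → (□(q ∨ p) ∨ r) is true, □p is false, so (r → (□(q ∨ p) ∨ r)) ∧ □p is false.
    At 0: r is false, □(q ∨ p) ∨ r is false, so r → (□(q ∨ p) ∨ r) is true.
      At 0: □(q ∨ p) is false, r is false, so □(q ∨ p) ∨ r is false.
    At 0: □p requires p at every successor {0, 1, 2}.
      p fails at 0, so □p is false at 0.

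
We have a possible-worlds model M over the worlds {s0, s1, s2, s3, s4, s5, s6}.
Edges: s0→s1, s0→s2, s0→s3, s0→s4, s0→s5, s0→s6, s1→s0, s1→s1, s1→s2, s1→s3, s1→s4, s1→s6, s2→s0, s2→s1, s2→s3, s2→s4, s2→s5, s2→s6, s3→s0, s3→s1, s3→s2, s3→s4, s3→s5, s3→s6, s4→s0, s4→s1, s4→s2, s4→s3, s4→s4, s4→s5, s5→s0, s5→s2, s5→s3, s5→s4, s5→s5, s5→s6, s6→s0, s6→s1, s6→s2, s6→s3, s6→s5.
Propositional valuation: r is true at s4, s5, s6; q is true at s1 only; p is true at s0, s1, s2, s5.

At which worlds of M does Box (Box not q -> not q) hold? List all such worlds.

s0, s1, s2, s3, s4, s5, s6

Let φ = Box (Box not q -> not q). Evaluate φ at each world:
  s0 (successors {s1, s2, s3, s4, s5, s6}): φ is true.
  s1 (successors {s0, s1, s2, s3, s4, s6}): φ is true.
  s2 (successors {s0, s1, s3, s4, s5, s6}): φ is true.
  s3 (successors {s0, s1, s2, s4, s5, s6}): φ is true.
  s4 (successors {s0, s1, s2, s3, s4, s5}): φ is true.
  s5 (successors {s0, s2, s3, s4, s5, s6}): φ is true.
  s6 (successors {s0, s1, s2, s3, s5}): φ is true.
For instance, at s6:
  At s6: Box (Box not q -> not q) requires Box not q -> not q at every successor {s0, s1, s2, s3, s5}.
    At s0: Box not q -> not q is true.
    At s1: Box not q -> not q is true.
    At s2: Box not q -> not q is true.
    At s3: Box not q -> not q is true.
    At s5: Box not q -> not q is true.
  So Box (Box not q -> not q) is true at s6.
Satisfying worlds: {s0, s1, s2, s3, s4, s5, s6}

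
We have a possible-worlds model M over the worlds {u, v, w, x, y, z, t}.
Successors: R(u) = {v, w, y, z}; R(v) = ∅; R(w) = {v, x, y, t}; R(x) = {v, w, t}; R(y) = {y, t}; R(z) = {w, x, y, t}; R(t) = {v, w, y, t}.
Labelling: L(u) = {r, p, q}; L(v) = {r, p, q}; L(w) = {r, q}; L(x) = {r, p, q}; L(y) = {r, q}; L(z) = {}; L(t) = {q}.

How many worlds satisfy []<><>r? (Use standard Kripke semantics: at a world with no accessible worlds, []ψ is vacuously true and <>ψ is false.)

Let φ = []<><>r. Evaluate φ at each world:
  u (successors {v, w, y, z}): φ is false.
  v (successors ∅): φ is true.
  w (successors {v, x, y, t}): φ is false.
  x (successors {v, w, t}): φ is false.
  y (successors {y, t}): φ is true.
  z (successors {w, x, y, t}): φ is true.
  t (successors {v, w, y, t}): φ is false.
For instance, at w:
  At w: []<><>r requires <><>r at every successor {v, x, y, t}.
    <><>r fails at v, so []<><>r is false at w.
      At v: no accessible worlds, so <><>r is false.
Satisfying worlds: {v, y, z}

3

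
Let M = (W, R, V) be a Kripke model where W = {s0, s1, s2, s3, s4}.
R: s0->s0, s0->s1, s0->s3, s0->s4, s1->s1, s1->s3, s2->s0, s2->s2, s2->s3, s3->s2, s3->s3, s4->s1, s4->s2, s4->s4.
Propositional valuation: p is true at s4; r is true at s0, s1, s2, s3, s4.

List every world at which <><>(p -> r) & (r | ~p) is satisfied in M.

Let φ = <><>(p -> r) & (r | ~p). Evaluate φ at each world:
  s0 (successors {s0, s1, s3, s4}): φ is true.
  s1 (successors {s1, s3}): φ is true.
  s2 (successors {s0, s2, s3}): φ is true.
  s3 (successors {s2, s3}): φ is true.
  s4 (successors {s1, s2, s4}): φ is true.
For instance, at s1:
  At s1: <><>(p -> r) is true, r | ~p is true, so <><>(p -> r) & (r | ~p) is true.
    At s1: <><>(p -> r) requires <>(p -> r) at some successor in {s1, s3}.
      <>(p -> r) holds at s1, so <><>(p -> r) is true at s1.
Satisfying worlds: {s0, s1, s2, s3, s4}

s0, s1, s2, s3, s4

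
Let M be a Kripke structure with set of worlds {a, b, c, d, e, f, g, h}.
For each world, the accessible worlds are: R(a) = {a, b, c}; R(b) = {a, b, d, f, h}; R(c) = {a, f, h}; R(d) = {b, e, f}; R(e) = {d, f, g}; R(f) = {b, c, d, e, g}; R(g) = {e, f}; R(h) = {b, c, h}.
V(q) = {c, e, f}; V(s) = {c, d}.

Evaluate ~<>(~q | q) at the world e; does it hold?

No

Recall that <>ψ holds at a world iff ψ holds at some accessible world.
At e: <>(~q | q) is true, so ~<>(~q | q) is false.
  At e: <>(~q | q) requires ~q | q at some successor in {d, f, g}.
    ~q | q holds at d, so <>(~q | q) is true at e.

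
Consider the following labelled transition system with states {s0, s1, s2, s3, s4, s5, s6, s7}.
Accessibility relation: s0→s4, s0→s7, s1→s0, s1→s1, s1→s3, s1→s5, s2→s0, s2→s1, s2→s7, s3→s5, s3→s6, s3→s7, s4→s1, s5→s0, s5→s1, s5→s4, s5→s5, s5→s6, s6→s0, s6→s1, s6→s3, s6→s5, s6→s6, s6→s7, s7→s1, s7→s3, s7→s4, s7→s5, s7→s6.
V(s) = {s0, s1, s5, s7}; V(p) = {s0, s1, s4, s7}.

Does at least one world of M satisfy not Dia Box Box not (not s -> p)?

Let φ = not Dia Box Box not (not s -> p). Evaluate φ at each world:
  s0 (successors {s4, s7}): φ is true.
  s1 (successors {s0, s1, s3, s5}): φ is true.
  s2 (successors {s0, s1, s7}): φ is true.
  s3 (successors {s5, s6, s7}): φ is true.
  s4 (successors {s1}): φ is true.
  s5 (successors {s0, s1, s4, s5, s6}): φ is true.
  s6 (successors {s0, s1, s3, s5, s6, s7}): φ is true.
  s7 (successors {s1, s3, s4, s5, s6}): φ is true.
Detail at s0 (witness):
  At s0: Dia Box Box not (not s -> p) is false, so not Dia Box Box not (not s -> p) is true.
    At s0: Dia Box Box not (not s -> p) requires Box Box not (not s -> p) at some successor in {s4, s7}.
      At s4: Box Box not (not s -> p) is false.
      At s7: Box Box not (not s -> p) is false.
    So Dia Box Box not (not s -> p) is false at s0.

Yes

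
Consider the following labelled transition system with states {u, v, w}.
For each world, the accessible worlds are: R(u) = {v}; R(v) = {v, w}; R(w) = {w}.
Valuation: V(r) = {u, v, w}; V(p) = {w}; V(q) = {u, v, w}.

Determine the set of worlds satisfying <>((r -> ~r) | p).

v, w

Recall that <>ψ holds at a world iff ψ holds at some accessible world.
Let φ = <>((r -> ~r) | p). Evaluate φ at each world:
  u (successors {v}): φ is false.
  v (successors {v, w}): φ is true.
  w (successors {w}): φ is true.
For instance, at u:
  At u: <>((r -> ~r) | p) requires (r -> ~r) | p at some successor in {v}.
    At v: (r -> ~r) | p is false.
  So <>((r -> ~r) | p) is false at u.
Satisfying worlds: {v, w}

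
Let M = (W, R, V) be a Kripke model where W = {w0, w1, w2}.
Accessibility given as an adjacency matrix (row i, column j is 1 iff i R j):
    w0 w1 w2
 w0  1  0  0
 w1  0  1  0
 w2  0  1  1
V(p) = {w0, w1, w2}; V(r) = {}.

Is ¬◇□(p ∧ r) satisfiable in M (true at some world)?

Yes

Recall that □ψ holds at a world iff ψ holds at every accessible world, and ◇ψ holds iff ψ holds at some accessible world.
Let φ = ¬◇□(p ∧ r). Evaluate φ at each world:
  w0 (successors {w0}): φ is true.
  w1 (successors {w1}): φ is true.
  w2 (successors {w1, w2}): φ is true.
Detail at w0 (witness):
  At w0: ◇□(p ∧ r) is false, so ¬◇□(p ∧ r) is true.
    At w0: ◇□(p ∧ r) requires □(p ∧ r) at some successor in {w0}.
      At w0: □(p ∧ r) is false.
    So ◇□(p ∧ r) is false at w0.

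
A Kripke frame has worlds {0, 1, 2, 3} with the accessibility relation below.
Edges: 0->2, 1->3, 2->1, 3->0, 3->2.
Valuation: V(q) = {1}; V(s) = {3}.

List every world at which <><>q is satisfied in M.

Let φ = <><>q. Evaluate φ at each world:
  0 (successors {2}): φ is true.
  1 (successors {3}): φ is false.
  2 (successors {1}): φ is false.
  3 (successors {0, 2}): φ is true.
For instance, at 2:
  At 2: <><>q requires <>q at some successor in {1}.
    At 1: <>q is false.
  So <><>q is false at 2.
Satisfying worlds: {0, 3}

0, 3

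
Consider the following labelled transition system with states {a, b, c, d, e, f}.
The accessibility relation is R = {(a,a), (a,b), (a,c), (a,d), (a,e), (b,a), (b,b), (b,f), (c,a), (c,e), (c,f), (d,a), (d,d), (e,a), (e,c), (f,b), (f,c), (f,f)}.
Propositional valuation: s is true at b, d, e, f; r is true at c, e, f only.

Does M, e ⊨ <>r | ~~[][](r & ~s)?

Recall that []ψ holds at a world iff ψ holds at every accessible world, and <>ψ holds iff ψ holds at some accessible world.
At e: <>r is true, ~~[][](r & ~s) is false, so <>r | ~~[][](r & ~s) is true.
  At e: <>r requires r at some successor in {a, c}.
    r holds at c, so <>r is true at e.
  At e: ~[][](r & ~s) is true, so ~~[][](r & ~s) is false.
    At e: [][](r & ~s) is false, so ~[][](r & ~s) is true.
      At e: [][](r & ~s) requires [](r & ~s) at every successor {a, c}.
        [](r & ~s) fails at a, so [][](r & ~s) is false at e.

Yes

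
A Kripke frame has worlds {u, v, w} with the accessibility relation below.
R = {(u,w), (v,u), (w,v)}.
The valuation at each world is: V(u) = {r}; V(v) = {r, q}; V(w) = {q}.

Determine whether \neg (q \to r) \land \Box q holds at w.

Yes

At w: \neg (q \to r) is true, \Box q is true, so \neg (q \to r) \land \Box q is true.
  At w: \Box q requires q at every successor {v}.
    At v: q is true.
  So \Box q is true at w.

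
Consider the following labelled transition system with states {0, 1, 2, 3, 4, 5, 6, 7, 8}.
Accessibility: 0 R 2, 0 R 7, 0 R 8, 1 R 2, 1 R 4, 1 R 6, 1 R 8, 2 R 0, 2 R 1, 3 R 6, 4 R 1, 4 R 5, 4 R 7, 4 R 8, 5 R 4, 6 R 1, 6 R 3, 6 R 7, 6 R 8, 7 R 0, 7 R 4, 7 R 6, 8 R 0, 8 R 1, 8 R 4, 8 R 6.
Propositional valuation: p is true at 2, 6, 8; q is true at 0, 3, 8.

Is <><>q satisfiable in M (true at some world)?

Recall that <>ψ holds at a world iff ψ holds at some accessible world.
Let φ = <><>q. Evaluate φ at each world:
  0 (successors {2, 7, 8}): φ is true.
  1 (successors {2, 4, 6, 8}): φ is true.
  2 (successors {0, 1}): φ is true.
  3 (successors {6}): φ is true.
  4 (successors {1, 5, 7, 8}): φ is true.
  5 (successors {4}): φ is true.
  6 (successors {1, 3, 7, 8}): φ is true.
  7 (successors {0, 4, 6}): φ is true.
  8 (successors {0, 1, 4, 6}): φ is true.
Detail at 0 (witness):
  At 0: <><>q requires <>q at some successor in {2, 7, 8}.
    <>q holds at 2, so <><>q is true at 0.
      At 2: <>q requires q at some successor in {0, 1}.
        q holds at 0, so <>q is true at 2.

Yes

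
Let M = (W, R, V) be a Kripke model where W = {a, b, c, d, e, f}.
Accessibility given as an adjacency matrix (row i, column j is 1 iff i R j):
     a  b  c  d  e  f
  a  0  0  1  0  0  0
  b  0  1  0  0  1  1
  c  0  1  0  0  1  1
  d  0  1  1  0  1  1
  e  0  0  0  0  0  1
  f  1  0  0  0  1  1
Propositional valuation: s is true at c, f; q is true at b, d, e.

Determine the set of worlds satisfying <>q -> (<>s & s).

Let φ = <>q -> (<>s & s). Evaluate φ at each world:
  a (successors {c}): φ is true.
  b (successors {b, e, f}): φ is false.
  c (successors {b, e, f}): φ is true.
  d (successors {b, c, e, f}): φ is false.
  e (successors {f}): φ is true.
  f (successors {a, e, f}): φ is true.
For instance, at a:
  At a: <>q is false, <>s & s is false, so <>q -> (<>s & s) is true.
    At a: <>q requires q at some successor in {c}.
      At c: q is false.
    So <>q is false at a.
    At a: <>s is true, s is false, so <>s & s is false.
      At a: <>s requires s at some successor in {c}.
        s holds at c, so <>s is true at a.
Satisfying worlds: {a, c, e, f}

a, c, e, f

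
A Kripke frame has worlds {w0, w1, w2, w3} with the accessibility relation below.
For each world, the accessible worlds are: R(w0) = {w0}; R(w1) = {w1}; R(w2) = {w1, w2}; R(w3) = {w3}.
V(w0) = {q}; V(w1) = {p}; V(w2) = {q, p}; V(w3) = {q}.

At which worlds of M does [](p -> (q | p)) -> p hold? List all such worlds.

Let φ = [](p -> (q | p)) -> p. Evaluate φ at each world:
  w0 (successors {w0}): φ is false.
  w1 (successors {w1}): φ is true.
  w2 (successors {w1, w2}): φ is true.
  w3 (successors {w3}): φ is false.
For instance, at w0:
  At w0: [](p -> (q | p)) is true, p is false, so [](p -> (q | p)) -> p is false.
    At w0: [](p -> (q | p)) requires p -> (q | p) at every successor {w0}.
      At w0: p -> (q | p) is true.
    So [](p -> (q | p)) is true at w0.
Satisfying worlds: {w1, w2}

w1, w2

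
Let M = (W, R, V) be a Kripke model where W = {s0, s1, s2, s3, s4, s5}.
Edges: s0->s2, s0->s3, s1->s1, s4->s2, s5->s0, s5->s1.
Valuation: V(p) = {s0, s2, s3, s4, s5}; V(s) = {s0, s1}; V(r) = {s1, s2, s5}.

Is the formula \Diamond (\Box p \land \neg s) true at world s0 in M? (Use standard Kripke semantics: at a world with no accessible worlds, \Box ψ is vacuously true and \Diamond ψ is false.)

Recall that \Box ψ holds at a world iff ψ holds at every accessible world, and \Diamond ψ holds iff ψ holds at some accessible world.
At s0: \Diamond (\Box p \land \neg s) requires \Box p \land \neg s at some successor in {s2, s3}.
  \Box p \land \neg s holds at s2, so \Diamond (\Box p \land \neg s) is true at s0.
    At s2: \Box p is true, \neg s is true, so \Box p \land \neg s is true.
      At s2: no accessible worlds, so \Box p holds vacuously.

Yes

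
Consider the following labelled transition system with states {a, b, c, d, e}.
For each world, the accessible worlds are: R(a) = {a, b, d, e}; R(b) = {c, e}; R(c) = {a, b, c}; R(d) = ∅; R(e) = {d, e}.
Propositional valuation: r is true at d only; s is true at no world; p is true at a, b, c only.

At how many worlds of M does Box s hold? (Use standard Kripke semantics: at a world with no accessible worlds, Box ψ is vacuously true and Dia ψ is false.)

1

Recall that Box ψ holds at a world iff ψ holds at every accessible world, and Dia ψ holds iff ψ holds at some accessible world.
Let φ = Box s. Evaluate φ at each world:
  a (successors {a, b, d, e}): φ is false.
  b (successors {c, e}): φ is false.
  c (successors {a, b, c}): φ is false.
  d (successors ∅): φ is true.
  e (successors {d, e}): φ is false.
For instance, at b:
  At b: Box s requires s at every successor {c, e}.
    s fails at c, so Box s is false at b.
Satisfying worlds: {d}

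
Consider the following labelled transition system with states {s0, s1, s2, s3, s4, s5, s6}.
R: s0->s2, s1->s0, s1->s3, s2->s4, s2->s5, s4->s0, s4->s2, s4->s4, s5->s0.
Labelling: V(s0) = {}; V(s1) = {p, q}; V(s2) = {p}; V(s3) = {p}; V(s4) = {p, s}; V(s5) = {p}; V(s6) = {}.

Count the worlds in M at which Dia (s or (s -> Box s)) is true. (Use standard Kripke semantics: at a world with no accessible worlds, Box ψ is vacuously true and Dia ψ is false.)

5

Recall that Box ψ holds at a world iff ψ holds at every accessible world, and Dia ψ holds iff ψ holds at some accessible world.
Let φ = Dia (s or (s -> Box s)). Evaluate φ at each world:
  s0 (successors {s2}): φ is true.
  s1 (successors {s0, s3}): φ is true.
  s2 (successors {s4, s5}): φ is true.
  s3 (successors ∅): φ is false.
  s4 (successors {s0, s2, s4}): φ is true.
  s5 (successors {s0}): φ is true.
  s6 (successors ∅): φ is false.
For instance, at s0:
  At s0: Dia (s or (s -> Box s)) requires s or (s -> Box s) at some successor in {s2}.
    s or (s -> Box s) holds at s2, so Dia (s or (s -> Box s)) is true at s0.
      At s2: s is false, s -> Box s is true, so s or (s -> Box s) is true.
Satisfying worlds: {s0, s1, s2, s4, s5}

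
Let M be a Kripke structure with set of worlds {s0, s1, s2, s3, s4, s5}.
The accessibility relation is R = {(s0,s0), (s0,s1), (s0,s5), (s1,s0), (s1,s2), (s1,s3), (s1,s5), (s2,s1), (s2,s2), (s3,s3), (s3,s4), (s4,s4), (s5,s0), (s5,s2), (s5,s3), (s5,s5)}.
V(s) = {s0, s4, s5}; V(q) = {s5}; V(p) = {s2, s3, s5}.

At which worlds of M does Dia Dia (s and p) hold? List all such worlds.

s0, s1, s2, s5

Let φ = Dia Dia (s and p). Evaluate φ at each world:
  s0 (successors {s0, s1, s5}): φ is true.
  s1 (successors {s0, s2, s3, s5}): φ is true.
  s2 (successors {s1, s2}): φ is true.
  s3 (successors {s3, s4}): φ is false.
  s4 (successors {s4}): φ is false.
  s5 (successors {s0, s2, s3, s5}): φ is true.
For instance, at s2:
  At s2: Dia Dia (s and p) requires Dia (s and p) at some successor in {s1, s2}.
    Dia (s and p) holds at s1, so Dia Dia (s and p) is true at s2.
      At s1: Dia (s and p) requires s and p at some successor in {s0, s2, s3, s5}.
        s and p holds at s5, so Dia (s and p) is true at s1.
Satisfying worlds: {s0, s1, s2, s5}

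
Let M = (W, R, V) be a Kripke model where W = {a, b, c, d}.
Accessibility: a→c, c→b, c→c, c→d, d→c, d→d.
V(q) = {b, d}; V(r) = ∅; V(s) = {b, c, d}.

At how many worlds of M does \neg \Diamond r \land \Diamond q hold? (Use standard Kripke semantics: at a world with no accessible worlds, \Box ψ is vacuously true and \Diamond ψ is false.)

Let φ = \neg \Diamond r \land \Diamond q. Evaluate φ at each world:
  a (successors {c}): φ is false.
  b (successors ∅): φ is false.
  c (successors {b, c, d}): φ is true.
  d (successors {c, d}): φ is true.
For instance, at d:
  At d: \neg \Diamond r is true, \Diamond q is true, so \neg \Diamond r \land \Diamond q is true.
    At d: \Diamond r is false, so \neg \Diamond r is true.
      At d: \Diamond r requires r at some successor in {c, d}.
        At c: r is false.
        At d: r is false.
      So \Diamond r is false at d.
    At d: \Diamond q requires q at some successor in {c, d}.
      q holds at d, so \Diamond q is true at d.
Satisfying worlds: {c, d}

2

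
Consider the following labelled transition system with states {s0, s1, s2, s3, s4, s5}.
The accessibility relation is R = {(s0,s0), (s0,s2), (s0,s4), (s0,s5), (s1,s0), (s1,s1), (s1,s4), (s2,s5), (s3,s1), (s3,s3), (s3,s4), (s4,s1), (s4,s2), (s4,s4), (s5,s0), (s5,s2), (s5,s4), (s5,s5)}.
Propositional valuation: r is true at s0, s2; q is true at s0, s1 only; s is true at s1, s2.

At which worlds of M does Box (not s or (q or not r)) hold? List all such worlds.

s1, s2, s3

Let φ = Box (not s or (q or not r)). Evaluate φ at each world:
  s0 (successors {s0, s2, s4, s5}): φ is false.
  s1 (successors {s0, s1, s4}): φ is true.
  s2 (successors {s5}): φ is true.
  s3 (successors {s1, s3, s4}): φ is true.
  s4 (successors {s1, s2, s4}): φ is false.
  s5 (successors {s0, s2, s4, s5}): φ is false.
For instance, at s3:
  At s3: Box (not s or (q or not r)) requires not s or (q or not r) at every successor {s1, s3, s4}.
    At s1: not s or (q or not r) is true.
    At s3: not s or (q or not r) is true.
    At s4: not s or (q or not r) is true.
  So Box (not s or (q or not r)) is true at s3.
Satisfying worlds: {s1, s2, s3}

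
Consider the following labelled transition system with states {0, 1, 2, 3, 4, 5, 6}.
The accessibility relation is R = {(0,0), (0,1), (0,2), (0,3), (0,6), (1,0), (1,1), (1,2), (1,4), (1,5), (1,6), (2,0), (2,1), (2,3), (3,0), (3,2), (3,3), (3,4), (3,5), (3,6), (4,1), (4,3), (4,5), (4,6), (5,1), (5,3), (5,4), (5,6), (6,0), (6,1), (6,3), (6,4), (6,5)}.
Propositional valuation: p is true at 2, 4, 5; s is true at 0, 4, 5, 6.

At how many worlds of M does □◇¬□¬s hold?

Recall that □ψ holds at a world iff ψ holds at every accessible world, and ◇ψ holds iff ψ holds at some accessible world.
Let φ = □◇¬□¬s. Evaluate φ at each world:
  0 (successors {0, 1, 2, 3, 6}): φ is true.
  1 (successors {0, 1, 2, 4, 5, 6}): φ is true.
  2 (successors {0, 1, 3}): φ is true.
  3 (successors {0, 2, 3, 4, 5, 6}): φ is true.
  4 (successors {1, 3, 5, 6}): φ is true.
  5 (successors {1, 3, 4, 6}): φ is true.
  6 (successors {0, 1, 3, 4, 5}): φ is true.
For instance, at 0:
  At 0: □◇¬□¬s requires ◇¬□¬s at every successor {0, 1, 2, 3, 6}.
    At 0: ◇¬□¬s is true.
    At 1: ◇¬□¬s is true.
    At 2: ◇¬□¬s is true.
    At 3: ◇¬□¬s is true.
    At 6: ◇¬□¬s is true.
  So □◇¬□¬s is true at 0.
Satisfying worlds: {0, 1, 2, 3, 4, 5, 6}

7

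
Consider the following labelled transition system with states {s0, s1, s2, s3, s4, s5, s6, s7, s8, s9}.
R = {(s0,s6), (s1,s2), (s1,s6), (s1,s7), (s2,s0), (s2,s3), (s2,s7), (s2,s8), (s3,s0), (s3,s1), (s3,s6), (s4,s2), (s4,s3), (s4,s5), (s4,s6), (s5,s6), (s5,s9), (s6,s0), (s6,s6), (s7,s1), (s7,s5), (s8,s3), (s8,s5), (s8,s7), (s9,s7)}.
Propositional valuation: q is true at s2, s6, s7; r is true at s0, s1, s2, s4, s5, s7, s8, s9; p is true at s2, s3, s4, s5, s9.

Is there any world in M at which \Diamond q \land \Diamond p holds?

Recall that \Diamond ψ holds at a world iff ψ holds at some accessible world.
Let φ = \Diamond q \land \Diamond p. Evaluate φ at each world:
  s0 (successors {s6}): φ is false.
  s1 (successors {s2, s6, s7}): φ is true.
  s2 (successors {s0, s3, s7, s8}): φ is true.
  s3 (successors {s0, s1, s6}): φ is false.
  s4 (successors {s2, s3, s5, s6}): φ is true.
  s5 (successors {s6, s9}): φ is true.
  s6 (successors {s0, s6}): φ is false.
  s7 (successors {s1, s5}): φ is false.
  s8 (successors {s3, s5, s7}): φ is true.
  s9 (successors {s7}): φ is false.
Detail at s1 (witness):
  At s1: \Diamond q is true, \Diamond p is true, so \Diamond q \land \Diamond p is true.
    At s1: \Diamond q requires q at some successor in {s2, s6, s7}.
      q holds at s2, so \Diamond q is true at s1.
    At s1: \Diamond p requires p at some successor in {s2, s6, s7}.
      p holds at s2, so \Diamond p is true at s1.

Yes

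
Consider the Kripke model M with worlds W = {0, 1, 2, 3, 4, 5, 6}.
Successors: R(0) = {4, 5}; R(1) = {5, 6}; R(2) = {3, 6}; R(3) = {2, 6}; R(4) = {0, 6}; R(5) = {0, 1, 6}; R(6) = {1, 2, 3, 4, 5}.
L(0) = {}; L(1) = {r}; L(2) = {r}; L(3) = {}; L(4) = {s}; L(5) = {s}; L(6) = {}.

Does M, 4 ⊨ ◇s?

No

Recall that ◇ψ holds at a world iff ψ holds at some accessible world.
At 4: ◇s requires s at some successor in {0, 6}.
  At 0: s is false.
  At 6: s is false.
So ◇s is false at 4.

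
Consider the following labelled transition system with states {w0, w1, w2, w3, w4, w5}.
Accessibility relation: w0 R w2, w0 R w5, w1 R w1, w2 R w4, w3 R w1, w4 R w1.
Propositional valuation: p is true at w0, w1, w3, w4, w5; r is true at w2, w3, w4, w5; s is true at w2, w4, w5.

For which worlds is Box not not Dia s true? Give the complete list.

w5

Recall that Box ψ holds at a world iff ψ holds at every accessible world, and Dia ψ holds iff ψ holds at some accessible world.
Let φ = Box not not Dia s. Evaluate φ at each world:
  w0 (successors {w2, w5}): φ is false.
  w1 (successors {w1}): φ is false.
  w2 (successors {w4}): φ is false.
  w3 (successors {w1}): φ is false.
  w4 (successors {w1}): φ is false.
  w5 (successors ∅): φ is true.
For instance, at w0:
  At w0: Box not not Dia s requires not not Dia s at every successor {w2, w5}.
    not not Dia s fails at w5, so Box not not Dia s is false at w0.
      At w5: not Dia s is true, so not not Dia s is false.
Satisfying worlds: {w5}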